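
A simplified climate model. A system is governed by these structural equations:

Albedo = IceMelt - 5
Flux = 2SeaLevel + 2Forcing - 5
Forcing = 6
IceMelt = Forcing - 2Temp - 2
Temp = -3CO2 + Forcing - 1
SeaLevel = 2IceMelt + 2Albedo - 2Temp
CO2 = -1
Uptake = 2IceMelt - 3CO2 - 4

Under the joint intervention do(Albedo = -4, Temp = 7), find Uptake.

Under do(Albedo = -4, Temp = 7), each intervened variable's structural equation is replaced by its fixed value.
IceMelt = Forcing - 2Temp - 2  [with Forcing=6, Temp=7]  = -10
Uptake = 2IceMelt - 3CO2 - 4  [with IceMelt=-10, CO2=-1]  = -21

-21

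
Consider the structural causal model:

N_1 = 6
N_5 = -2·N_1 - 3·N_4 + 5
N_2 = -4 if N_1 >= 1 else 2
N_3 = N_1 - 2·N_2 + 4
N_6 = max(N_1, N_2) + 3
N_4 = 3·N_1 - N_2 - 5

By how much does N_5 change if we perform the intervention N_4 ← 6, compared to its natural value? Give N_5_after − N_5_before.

Intervening sets N_4 = 6 and removes its equation (N_4 = 3·N_1 - N_2 - 5).
N_5 = -2·N_1 - 3·N_4 + 5  [with N_1=6, N_4=6]  = -25
Without intervention: N_2 = -4 if N_1 >= 1 else 2  [with N_1=6]  = -4; N_4 = 3·N_1 - N_2 - 5  [with N_1=6, N_2=-4]  = 17; N_5 = -2·N_1 - 3·N_4 + 5  [with N_1=6, N_4=17]  = -58.
Change = -25 − (-58) = 33.

33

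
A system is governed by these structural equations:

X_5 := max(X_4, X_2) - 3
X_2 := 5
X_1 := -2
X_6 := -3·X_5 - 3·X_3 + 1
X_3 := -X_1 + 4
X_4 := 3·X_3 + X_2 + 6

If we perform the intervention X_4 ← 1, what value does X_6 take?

-23

Under do(X_4=1), the mechanism X_4 := 3·X_3 + X_2 + 6 is discarded; X_4 is fixed at 1.
X_3 = -X_1 + 4  [with X_1=-2]  = 6
X_5 = max(X_4, X_2) - 3  [with X_4=1, X_2=5]  = 2
X_6 = -3·X_5 - 3·X_3 + 1  [with X_5=2, X_3=6]  = -23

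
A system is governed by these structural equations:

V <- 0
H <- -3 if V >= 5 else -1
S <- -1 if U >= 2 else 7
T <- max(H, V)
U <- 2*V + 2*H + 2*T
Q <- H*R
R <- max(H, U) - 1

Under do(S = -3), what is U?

Under do(S=-3), the mechanism S <- -1 if U >= 2 else 7 is discarded; S is fixed at -3.
Since U is not a descendant of the intervened variable, it is unaffected.
H = -3 if V >= 5 else -1  [with V=0]  = -1
T = max(H, V)  [with H=-1, V=0]  = 0
U = 2*V + 2*H + 2*T  [with V=0, H=-1, T=0]  = -2

-2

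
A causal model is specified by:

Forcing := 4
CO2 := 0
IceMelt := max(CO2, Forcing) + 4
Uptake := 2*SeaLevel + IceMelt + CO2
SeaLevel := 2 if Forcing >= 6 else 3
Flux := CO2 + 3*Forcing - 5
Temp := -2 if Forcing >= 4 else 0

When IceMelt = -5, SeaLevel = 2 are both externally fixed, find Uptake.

Under do(IceMelt = -5, SeaLevel = 2), each intervened variable's structural equation is replaced by its fixed value.
Uptake = 2*SeaLevel + IceMelt + CO2  [with SeaLevel=2, IceMelt=-5, CO2=0]  = -1

-1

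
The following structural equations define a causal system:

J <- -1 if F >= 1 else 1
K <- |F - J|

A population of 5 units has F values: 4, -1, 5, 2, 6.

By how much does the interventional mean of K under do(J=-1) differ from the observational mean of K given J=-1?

Under do(J=-1), J's equation is replaced by J=-1 for every unit. Per-unit K: 5, 0, 6, 3, 7. Mean = 4.2.
Observing J=-1 restricts to units where J's equation naturally yields -1: F ∈ {4, 5, 2, 6}. In that subpopulation K = 5, 6, 3, 7, mean 5.25.
Difference = 4.2 − 5.25 = -1.05.

-1.05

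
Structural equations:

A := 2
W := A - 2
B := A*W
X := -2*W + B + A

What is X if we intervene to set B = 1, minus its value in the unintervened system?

The intervention breaks the incoming arrows to B: B := A*W no longer applies, and B = 1.
W = A - 2  [with A=2]  = 0
X = -2*W + B + A  [with W=0, B=1, A=2]  = 3
Without intervention: W = A - 2  [with A=2]  = 0; B = A*W  [with A=2, W=0]  = 0; X = -2*W + B + A  [with W=0, B=0, A=2]  = 2.
Change = 3 − 2 = 1.

1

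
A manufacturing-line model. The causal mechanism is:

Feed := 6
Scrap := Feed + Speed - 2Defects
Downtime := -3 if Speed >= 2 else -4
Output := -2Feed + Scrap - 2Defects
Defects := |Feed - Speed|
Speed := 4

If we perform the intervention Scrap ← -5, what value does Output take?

-21

Intervening sets Scrap = -5 and removes its equation (Scrap := Feed + Speed - 2Defects).
Defects = |Feed - Speed|  [with Feed=6, Speed=4]  = 2
Output = -2Feed + Scrap - 2Defects  [with Feed=6, Scrap=-5, Defects=2]  = -21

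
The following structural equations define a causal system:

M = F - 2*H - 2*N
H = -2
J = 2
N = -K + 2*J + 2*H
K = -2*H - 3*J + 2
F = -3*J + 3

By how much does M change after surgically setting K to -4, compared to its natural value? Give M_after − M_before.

The intervention breaks the incoming arrows to K: K = -2*H - 3*J + 2 no longer applies, and K = -4.
N = -K + 2*J + 2*H  [with K=-4, J=2, H=-2]  = 4
F = -3*J + 3  [with J=2]  = -3
M = F - 2*H - 2*N  [with F=-3, H=-2, N=4]  = -7
Without intervention: K = -2*H - 3*J + 2  [with H=-2, J=2]  = 0; N = -K + 2*J + 2*H  [with K=0, J=2, H=-2]  = 0; F = -3*J + 3  [with J=2]  = -3; M = F - 2*H - 2*N  [with F=-3, H=-2, N=0]  = 1.
Change = -7 − 1 = -8.

-8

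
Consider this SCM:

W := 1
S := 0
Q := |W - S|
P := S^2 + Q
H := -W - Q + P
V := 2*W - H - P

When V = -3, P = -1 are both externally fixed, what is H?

-3

Setting V = -3, P = -1 by intervention discards those variables' equations.
Q = |W - S|  [with W=1, S=0]  = 1
H = -W - Q + P  [with W=1, Q=1, P=-1]  = -3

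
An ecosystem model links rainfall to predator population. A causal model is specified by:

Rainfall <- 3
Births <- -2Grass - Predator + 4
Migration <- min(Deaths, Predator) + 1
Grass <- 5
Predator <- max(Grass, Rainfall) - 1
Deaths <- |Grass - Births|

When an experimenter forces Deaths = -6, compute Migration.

-5

The intervention breaks the incoming arrows to Deaths: Deaths <- |Grass - Births| no longer applies, and Deaths = -6.
Predator = max(Grass, Rainfall) - 1  [with Grass=5, Rainfall=3]  = 4
Migration = min(Deaths, Predator) + 1  [with Deaths=-6, Predator=4]  = -5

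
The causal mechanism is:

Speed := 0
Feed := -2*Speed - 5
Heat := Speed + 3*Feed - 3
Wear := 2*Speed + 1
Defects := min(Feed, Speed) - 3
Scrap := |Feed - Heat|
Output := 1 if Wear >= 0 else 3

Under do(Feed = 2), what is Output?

1

Under do(Feed=2), the mechanism Feed := -2*Speed - 5 is discarded; Feed is fixed at 2.
No directed path runs from Feed to Output, so Output keeps its natural value.
Wear = 2*Speed + 1  [with Speed=0]  = 1
Output = 1 if Wear >= 0 else 3  [with Wear=1]  = 1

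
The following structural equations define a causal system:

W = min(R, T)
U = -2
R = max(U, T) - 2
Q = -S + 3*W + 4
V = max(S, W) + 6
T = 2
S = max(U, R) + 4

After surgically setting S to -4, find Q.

The intervention breaks the incoming arrows to S: S = max(U, R) + 4 no longer applies, and S = -4.
R = max(U, T) - 2  [with U=-2, T=2]  = 0
W = min(R, T)  [with R=0, T=2]  = 0
Q = -S + 3*W + 4  [with S=-4, W=0]  = 8

8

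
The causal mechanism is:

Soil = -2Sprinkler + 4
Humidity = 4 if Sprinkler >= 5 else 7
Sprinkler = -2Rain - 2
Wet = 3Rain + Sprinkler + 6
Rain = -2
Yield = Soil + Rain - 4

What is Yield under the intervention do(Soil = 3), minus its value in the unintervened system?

The intervention breaks the incoming arrows to Soil: Soil = -2Sprinkler + 4 no longer applies, and Soil = 3.
Yield = Soil + Rain - 4  [with Soil=3, Rain=-2]  = -3
Without intervention: Sprinkler = -2Rain - 2  [with Rain=-2]  = 2; Soil = -2Sprinkler + 4  [with Sprinkler=2]  = 0; Yield = Soil + Rain - 4  [with Soil=0, Rain=-2]  = -6.
Change = -3 − (-6) = 3.

3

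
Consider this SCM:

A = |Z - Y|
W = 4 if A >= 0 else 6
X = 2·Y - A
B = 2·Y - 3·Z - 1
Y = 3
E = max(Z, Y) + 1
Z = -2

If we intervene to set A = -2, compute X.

8

Intervening sets A = -2 and removes its equation (A = |Z - Y|).
X = 2·Y - A  [with Y=3, A=-2]  = 8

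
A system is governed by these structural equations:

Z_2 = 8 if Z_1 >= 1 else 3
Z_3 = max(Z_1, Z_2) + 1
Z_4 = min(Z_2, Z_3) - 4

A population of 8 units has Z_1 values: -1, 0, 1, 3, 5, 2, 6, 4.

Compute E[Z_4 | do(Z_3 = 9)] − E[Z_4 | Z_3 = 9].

-1.25

Under do(Z_3=9), Z_3's equation is replaced by Z_3=9 for every unit. Per-unit Z_4: -1, -1, 4, 4, 4, 4, 4, 4. Mean = 2.75.
Conditioning on Z_3=9 selects the 6 unit(s) with Z_1 ∈ {1, 3, 5, 2, 6, 4}. Their Z_4 values: 4, 4, 4, 4, 4, 4. Mean = 4.
Difference = 2.75 − 4 = -1.25.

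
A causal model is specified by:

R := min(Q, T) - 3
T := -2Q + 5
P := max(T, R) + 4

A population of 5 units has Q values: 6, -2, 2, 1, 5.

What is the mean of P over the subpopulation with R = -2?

6

Observing R=-2 restricts to units where R's equation naturally yields -2: Q ∈ {2, 1}. In that subpopulation P = 5, 7, mean 6.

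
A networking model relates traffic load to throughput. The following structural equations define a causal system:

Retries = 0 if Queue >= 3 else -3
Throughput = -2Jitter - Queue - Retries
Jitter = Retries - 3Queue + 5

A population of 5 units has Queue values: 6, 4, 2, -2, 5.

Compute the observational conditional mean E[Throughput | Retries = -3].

-1

Conditioning on Retries=-3 selects the 2 unit(s) with Queue ∈ {2, -2}. Their Throughput values: 9, -11. Mean = -1.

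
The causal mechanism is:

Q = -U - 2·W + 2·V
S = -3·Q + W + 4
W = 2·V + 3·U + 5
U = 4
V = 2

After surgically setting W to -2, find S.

-10

do(W=-2) replaces the equation W = 2·V + 3·U + 5 with the constant W = -2.
Q = -U - 2·W + 2·V  [with U=4, W=-2, V=2]  = 4
S = -3·Q + W + 4  [with Q=4, W=-2]  = -10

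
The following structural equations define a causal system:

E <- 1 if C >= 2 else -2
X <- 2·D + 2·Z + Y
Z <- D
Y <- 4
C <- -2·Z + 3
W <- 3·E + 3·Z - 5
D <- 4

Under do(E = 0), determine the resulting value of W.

7

Intervening sets E = 0 and removes its equation (E <- 1 if C >= 2 else -2).
Z = D  [with D=4]  = 4
W = 3·E + 3·Z - 5  [with E=0, Z=4]  = 7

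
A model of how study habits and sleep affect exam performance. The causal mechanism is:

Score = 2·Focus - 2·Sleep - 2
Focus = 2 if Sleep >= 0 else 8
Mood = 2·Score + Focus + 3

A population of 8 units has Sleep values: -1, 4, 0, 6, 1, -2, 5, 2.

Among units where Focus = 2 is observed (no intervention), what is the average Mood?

-3

Conditioning on Focus=2 selects the 6 unit(s) with Sleep ∈ {4, 0, 6, 1, 5, 2}. Their Mood values: -7, 9, -15, 5, -11, 1. Mean = -3.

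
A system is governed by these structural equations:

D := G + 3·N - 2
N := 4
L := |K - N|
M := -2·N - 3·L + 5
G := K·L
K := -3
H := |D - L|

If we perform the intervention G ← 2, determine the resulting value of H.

5

Under do(G=2), the mechanism G := K·L is discarded; G is fixed at 2.
L = |K - N|  [with K=-3, N=4]  = 7
D = G + 3·N - 2  [with G=2, N=4]  = 12
H = |D - L|  [with D=12, L=7]  = 5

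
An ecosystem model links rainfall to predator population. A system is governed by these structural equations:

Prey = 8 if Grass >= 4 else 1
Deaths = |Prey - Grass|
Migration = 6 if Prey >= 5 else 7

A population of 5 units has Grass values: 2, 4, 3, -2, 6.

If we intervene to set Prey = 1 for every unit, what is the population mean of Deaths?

Under do(Prey=1), Prey's equation is replaced by Prey=1 for every unit. Per-unit Deaths: 1, 3, 2, 3, 5. Mean = 2.8.

2.8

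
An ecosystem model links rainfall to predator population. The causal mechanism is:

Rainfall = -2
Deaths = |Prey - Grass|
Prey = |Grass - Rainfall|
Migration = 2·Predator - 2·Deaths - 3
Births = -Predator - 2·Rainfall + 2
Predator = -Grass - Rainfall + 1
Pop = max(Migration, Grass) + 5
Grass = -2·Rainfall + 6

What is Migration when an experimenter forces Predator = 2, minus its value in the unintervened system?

18

The intervention breaks the incoming arrows to Predator: Predator = -Grass - Rainfall + 1 no longer applies, and Predator = 2.
Grass = -2·Rainfall + 6  [with Rainfall=-2]  = 10
Prey = |Grass - Rainfall|  [with Grass=10, Rainfall=-2]  = 12
Deaths = |Prey - Grass|  [with Prey=12, Grass=10]  = 2
Migration = 2·Predator - 2·Deaths - 3  [with Predator=2, Deaths=2]  = -3
Without intervention: Grass = -2·Rainfall + 6  [with Rainfall=-2]  = 10; Prey = |Grass - Rainfall|  [with Grass=10, Rainfall=-2]  = 12; Predator = -Grass - Rainfall + 1  [with Grass=10, Rainfall=-2]  = -7; Deaths = |Prey - Grass|  [with Prey=12, Grass=10]  = 2; Migration = 2·Predator - 2·Deaths - 3  [with Predator=-7, Deaths=2]  = -21.
Change = -3 − (-21) = 18.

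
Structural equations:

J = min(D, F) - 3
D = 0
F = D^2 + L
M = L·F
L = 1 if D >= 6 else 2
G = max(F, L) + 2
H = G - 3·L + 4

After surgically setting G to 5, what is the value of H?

The intervention breaks the incoming arrows to G: G = max(F, L) + 2 no longer applies, and G = 5.
L = 1 if D >= 6 else 2  [with D=0]  = 2
H = G - 3·L + 4  [with G=5, L=2]  = 3

3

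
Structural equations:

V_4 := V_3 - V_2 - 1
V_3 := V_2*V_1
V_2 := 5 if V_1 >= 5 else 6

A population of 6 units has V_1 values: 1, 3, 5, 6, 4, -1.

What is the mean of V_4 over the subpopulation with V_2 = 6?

Conditioning on V_2=6 selects the 4 unit(s) with V_1 ∈ {1, 3, 4, -1}. Their V_4 values: -1, 11, 17, -13. Mean = 3.5.

3.5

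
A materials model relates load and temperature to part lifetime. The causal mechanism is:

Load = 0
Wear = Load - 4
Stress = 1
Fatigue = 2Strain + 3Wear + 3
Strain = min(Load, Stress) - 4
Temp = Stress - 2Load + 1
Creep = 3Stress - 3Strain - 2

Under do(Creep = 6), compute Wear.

The intervention breaks the incoming arrows to Creep: Creep = 3Stress - 3Strain - 2 no longer applies, and Creep = 6.
Since Wear is not a descendant of the intervened variable, it is unaffected.
Wear = Load - 4  [with Load=0]  = -4

-4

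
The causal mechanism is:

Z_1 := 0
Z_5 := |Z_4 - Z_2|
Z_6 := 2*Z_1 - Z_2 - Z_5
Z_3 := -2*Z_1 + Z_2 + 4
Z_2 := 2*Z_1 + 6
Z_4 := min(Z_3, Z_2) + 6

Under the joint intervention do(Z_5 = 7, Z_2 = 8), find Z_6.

-15

The joint intervention fixes Z_5 = 7, Z_2 = 8, removing each variable's own equation.
Z_6 = 2*Z_1 - Z_2 - Z_5  [with Z_1=0, Z_2=8, Z_5=7]  = -15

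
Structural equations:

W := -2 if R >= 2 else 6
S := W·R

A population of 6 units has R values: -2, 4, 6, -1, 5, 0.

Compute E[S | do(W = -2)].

do(W=-2) breaks W's dependence on R. With W=-2 fixed, S across the units is 4, -8, -12, 2, -10, 0, mean -4.

-4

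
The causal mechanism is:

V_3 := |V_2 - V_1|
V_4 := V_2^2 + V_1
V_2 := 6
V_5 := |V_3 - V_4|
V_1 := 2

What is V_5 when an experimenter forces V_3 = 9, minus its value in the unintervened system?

do(V_3=9) replaces the equation V_3 := |V_2 - V_1| with the constant V_3 = 9.
V_4 = V_2^2 + V_1  [with V_2=6, V_1=2]  = 38
V_5 = |V_3 - V_4|  [with V_3=9, V_4=38]  = 29
Without intervention: V_3 = |V_2 - V_1|  [with V_2=6, V_1=2]  = 4; V_4 = V_2^2 + V_1  [with V_2=6, V_1=2]  = 38; V_5 = |V_3 - V_4|  [with V_3=4, V_4=38]  = 34.
Change = 29 − 34 = -5.

-5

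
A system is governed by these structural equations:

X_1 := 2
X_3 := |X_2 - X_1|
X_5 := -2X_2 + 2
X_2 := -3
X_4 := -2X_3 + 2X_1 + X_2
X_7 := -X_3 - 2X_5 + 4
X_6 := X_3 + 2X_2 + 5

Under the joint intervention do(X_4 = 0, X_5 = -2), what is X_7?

3

Under do(X_4 = 0, X_5 = -2), each intervened variable's structural equation is replaced by its fixed value.
X_3 = |X_2 - X_1|  [with X_2=-3, X_1=2]  = 5
X_7 = -X_3 - 2X_5 + 4  [with X_3=5, X_5=-2]  = 3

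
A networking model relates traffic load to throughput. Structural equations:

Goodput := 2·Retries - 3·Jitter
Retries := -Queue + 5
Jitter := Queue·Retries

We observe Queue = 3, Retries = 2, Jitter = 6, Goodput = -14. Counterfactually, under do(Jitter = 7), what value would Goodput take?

-17

The intervention breaks the incoming arrows to Jitter: Jitter := Queue·Retries no longer applies, and Jitter = 7.
Retries = -Queue + 5  [with Queue=3]  = 2
Goodput = 2·Retries - 3·Jitter  [with Retries=2, Jitter=7]  = -17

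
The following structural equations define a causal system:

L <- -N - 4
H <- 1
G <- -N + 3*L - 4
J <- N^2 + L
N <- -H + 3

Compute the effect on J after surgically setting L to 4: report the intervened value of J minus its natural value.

10

do(L=4) replaces the equation L <- -N - 4 with the constant L = 4.
N = -H + 3  [with H=1]  = 2
J = N^2 + L  [with N=2, L=4]  = 8
Without intervention: N = -H + 3  [with H=1]  = 2; L = -N - 4  [with N=2]  = -6; J = N^2 + L  [with N=2, L=-6]  = -2.
Change = 8 − (-2) = 10.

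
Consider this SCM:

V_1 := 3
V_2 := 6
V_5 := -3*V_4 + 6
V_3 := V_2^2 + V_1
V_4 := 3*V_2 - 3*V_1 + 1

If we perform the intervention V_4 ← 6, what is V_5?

-12

Intervening sets V_4 = 6 and removes its equation (V_4 := 3*V_2 - 3*V_1 + 1).
V_5 = -3*V_4 + 6  [with V_4=6]  = -12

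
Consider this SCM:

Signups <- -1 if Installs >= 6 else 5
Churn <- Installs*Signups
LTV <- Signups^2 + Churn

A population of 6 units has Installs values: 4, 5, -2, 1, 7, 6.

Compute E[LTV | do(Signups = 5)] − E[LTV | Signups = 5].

7.5

Every unit gets Signups=5 under the intervention. LTV values become 45, 50, 15, 30, 60, 55; E[LTV|do(Signups=5)] = 42.5.
E[LTV|Signups=5] averages over only the 4 units with Signups=5 (Installs = 4, 5, -2, 1): LTV = 45, 50, 15, 30, mean 35.
Difference = 42.5 − 35 = 7.5.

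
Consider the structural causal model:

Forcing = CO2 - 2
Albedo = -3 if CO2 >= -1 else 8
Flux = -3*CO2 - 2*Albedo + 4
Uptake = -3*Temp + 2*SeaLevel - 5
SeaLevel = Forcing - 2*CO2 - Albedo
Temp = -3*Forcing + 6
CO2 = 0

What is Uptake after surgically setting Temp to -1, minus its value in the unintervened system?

39

The intervention breaks the incoming arrows to Temp: Temp = -3*Forcing + 6 no longer applies, and Temp = -1.
Forcing = CO2 - 2  [with CO2=0]  = -2
Albedo = -3 if CO2 >= -1 else 8  [with CO2=0]  = -3
SeaLevel = Forcing - 2*CO2 - Albedo  [with Forcing=-2, CO2=0, Albedo=-3]  = 1
Uptake = -3*Temp + 2*SeaLevel - 5  [with Temp=-1, SeaLevel=1]  = 0
Without intervention: Forcing = CO2 - 2  [with CO2=0]  = -2; Temp = -3*Forcing + 6  [with Forcing=-2]  = 12; Albedo = -3 if CO2 >= -1 else 8  [with CO2=0]  = -3; SeaLevel = Forcing - 2*CO2 - Albedo  [with Forcing=-2, CO2=0, Albedo=-3]  = 1; Uptake = -3*Temp + 2*SeaLevel - 5  [with Temp=12, SeaLevel=1]  = -39.
Change = 0 − (-39) = 39.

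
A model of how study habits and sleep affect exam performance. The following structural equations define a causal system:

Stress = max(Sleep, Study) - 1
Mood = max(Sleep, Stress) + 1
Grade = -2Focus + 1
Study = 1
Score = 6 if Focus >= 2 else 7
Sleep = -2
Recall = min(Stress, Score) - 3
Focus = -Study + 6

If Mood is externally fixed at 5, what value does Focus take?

5

do(Mood=5) replaces the equation Mood = max(Sleep, Stress) + 1 with the constant Mood = 5.
No directed path runs from Mood to Focus, so Focus keeps its natural value.
Focus = -Study + 6  [with Study=1]  = 5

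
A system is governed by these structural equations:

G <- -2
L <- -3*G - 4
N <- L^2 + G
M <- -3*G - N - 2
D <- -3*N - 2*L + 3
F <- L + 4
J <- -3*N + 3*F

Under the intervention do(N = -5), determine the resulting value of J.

The intervention breaks the incoming arrows to N: N <- L^2 + G no longer applies, and N = -5.
L = -3*G - 4  [with G=-2]  = 2
F = L + 4  [with L=2]  = 6
J = -3*N + 3*F  [with N=-5, F=6]  = 33

33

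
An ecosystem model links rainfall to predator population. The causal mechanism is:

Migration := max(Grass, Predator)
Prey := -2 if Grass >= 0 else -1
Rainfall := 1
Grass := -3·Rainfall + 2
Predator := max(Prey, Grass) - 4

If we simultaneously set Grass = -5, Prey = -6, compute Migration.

-5

Under do(Grass = -5, Prey = -6), each intervened variable's structural equation is replaced by its fixed value.
Predator = max(Prey, Grass) - 4  [with Prey=-6, Grass=-5]  = -9
Migration = max(Grass, Predator)  [with Grass=-5, Predator=-9]  = -5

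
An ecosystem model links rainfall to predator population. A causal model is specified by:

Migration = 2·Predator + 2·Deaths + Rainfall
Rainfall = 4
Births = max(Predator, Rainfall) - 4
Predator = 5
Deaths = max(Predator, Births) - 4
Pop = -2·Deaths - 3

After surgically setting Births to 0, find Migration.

16

do(Births=0) replaces the equation Births = max(Predator, Rainfall) - 4 with the constant Births = 0.
Deaths = max(Predator, Births) - 4  [with Predator=5, Births=0]  = 1
Migration = 2·Predator + 2·Deaths + Rainfall  [with Predator=5, Deaths=1, Rainfall=4]  = 16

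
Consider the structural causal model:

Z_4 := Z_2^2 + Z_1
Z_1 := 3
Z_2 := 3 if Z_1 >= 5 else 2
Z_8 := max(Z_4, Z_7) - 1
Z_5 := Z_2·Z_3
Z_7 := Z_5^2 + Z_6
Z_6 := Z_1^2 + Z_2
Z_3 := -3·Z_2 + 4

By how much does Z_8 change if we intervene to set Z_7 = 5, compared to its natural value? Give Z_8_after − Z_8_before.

-20

do(Z_7=5) replaces the equation Z_7 := Z_5^2 + Z_6 with the constant Z_7 = 5.
Z_2 = 3 if Z_1 >= 5 else 2  [with Z_1=3]  = 2
Z_4 = Z_2^2 + Z_1  [with Z_2=2, Z_1=3]  = 7
Z_8 = max(Z_4, Z_7) - 1  [with Z_4=7, Z_7=5]  = 6
Without intervention: Z_2 = 3 if Z_1 >= 5 else 2  [with Z_1=3]  = 2; Z_3 = -3·Z_2 + 4  [with Z_2=2]  = -2; Z_4 = Z_2^2 + Z_1  [with Z_2=2, Z_1=3]  = 7; Z_5 = Z_2·Z_3  [with Z_2=2, Z_3=-2]  = -4; Z_6 = Z_1^2 + Z_2  [with Z_1=3, Z_2=2]  = 11; Z_7 = Z_5^2 + Z_6  [with Z_5=-4, Z_6=11]  = 27; Z_8 = max(Z_4, Z_7) - 1  [with Z_4=7, Z_7=27]  = 26.
Change = 6 − 26 = -20.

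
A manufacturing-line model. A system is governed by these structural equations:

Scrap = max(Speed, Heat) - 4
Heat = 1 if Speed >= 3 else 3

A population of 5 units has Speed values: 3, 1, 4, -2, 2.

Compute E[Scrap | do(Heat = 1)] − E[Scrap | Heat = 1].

-1.3

do(Heat=1) breaks Heat's dependence on Speed. With Heat=1 fixed, Scrap across the units is -1, -3, 0, -3, -2, mean -1.8.
Observing Heat=1 restricts to units where Heat's equation naturally yields 1: Speed ∈ {3, 4}. In that subpopulation Scrap = -1, 0, mean -0.5.
Difference = -1.8 − (-0.5) = -1.3.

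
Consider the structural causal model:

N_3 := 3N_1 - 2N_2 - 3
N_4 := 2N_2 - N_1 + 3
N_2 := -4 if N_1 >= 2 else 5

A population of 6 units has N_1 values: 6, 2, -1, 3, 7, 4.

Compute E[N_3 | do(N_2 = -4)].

15.5

Under do(N_2=-4), N_2's equation is replaced by N_2=-4 for every unit. Per-unit N_3: 23, 11, 2, 14, 26, 17. Mean = 15.5.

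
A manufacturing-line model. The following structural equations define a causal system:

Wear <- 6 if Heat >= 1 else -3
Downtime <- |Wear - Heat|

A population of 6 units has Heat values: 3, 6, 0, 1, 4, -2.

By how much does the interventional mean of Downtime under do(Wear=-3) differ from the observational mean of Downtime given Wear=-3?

3

Under do(Wear=-3), Wear's equation is replaced by Wear=-3 for every unit. Per-unit Downtime: 6, 9, 3, 4, 7, 1. Mean = 5.
E[Downtime|Wear=-3] averages over only the 2 units with Wear=-3 (Heat = 0, -2): Downtime = 3, 1, mean 2.
Difference = 5 − 2 = 3.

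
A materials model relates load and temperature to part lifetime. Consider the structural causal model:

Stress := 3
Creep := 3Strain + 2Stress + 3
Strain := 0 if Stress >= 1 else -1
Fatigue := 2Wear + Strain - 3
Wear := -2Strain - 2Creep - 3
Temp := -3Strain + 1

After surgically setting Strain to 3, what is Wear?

do(Strain=3) replaces the equation Strain := 0 if Stress >= 1 else -1 with the constant Strain = 3.
Creep = 3Strain + 2Stress + 3  [with Strain=3, Stress=3]  = 18
Wear = -2Strain - 2Creep - 3  [with Strain=3, Creep=18]  = -45

-45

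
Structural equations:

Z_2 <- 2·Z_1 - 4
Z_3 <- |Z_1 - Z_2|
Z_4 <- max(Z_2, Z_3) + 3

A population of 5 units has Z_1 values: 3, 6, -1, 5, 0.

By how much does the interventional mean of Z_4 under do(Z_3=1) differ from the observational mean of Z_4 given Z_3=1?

Every unit gets Z_3=1 under the intervention. Z_4 values become 5, 11, 4, 9, 4; E[Z_4|do(Z_3=1)] = 6.6.
Conditioning on Z_3=1 selects the 2 unit(s) with Z_1 ∈ {3, 5}. Their Z_4 values: 5, 9. Mean = 7.
Difference = 6.6 − 7 = -0.4.

-0.4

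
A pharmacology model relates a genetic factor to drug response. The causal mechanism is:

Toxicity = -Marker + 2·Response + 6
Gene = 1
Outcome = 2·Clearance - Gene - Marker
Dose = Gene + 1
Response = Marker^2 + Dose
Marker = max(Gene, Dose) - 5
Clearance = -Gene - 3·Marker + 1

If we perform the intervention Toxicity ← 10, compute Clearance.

9

The intervention breaks the incoming arrows to Toxicity: Toxicity = -Marker + 2·Response + 6 no longer applies, and Toxicity = 10.
Since Clearance is not a descendant of the intervened variable, it is unaffected.
Dose = Gene + 1  [with Gene=1]  = 2
Marker = max(Gene, Dose) - 5  [with Gene=1, Dose=2]  = -3
Clearance = -Gene - 3·Marker + 1  [with Gene=1, Marker=-3]  = 9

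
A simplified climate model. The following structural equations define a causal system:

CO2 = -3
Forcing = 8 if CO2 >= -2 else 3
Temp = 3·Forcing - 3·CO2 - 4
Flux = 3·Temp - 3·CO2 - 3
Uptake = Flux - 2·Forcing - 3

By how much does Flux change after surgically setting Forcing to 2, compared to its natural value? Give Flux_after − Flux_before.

-9

Under do(Forcing=2), the mechanism Forcing = 8 if CO2 >= -2 else 3 is discarded; Forcing is fixed at 2.
Temp = 3·Forcing - 3·CO2 - 4  [with Forcing=2, CO2=-3]  = 11
Flux = 3·Temp - 3·CO2 - 3  [with Temp=11, CO2=-3]  = 39
Without intervention: Forcing = 8 if CO2 >= -2 else 3  [with CO2=-3]  = 3; Temp = 3·Forcing - 3·CO2 - 4  [with Forcing=3, CO2=-3]  = 14; Flux = 3·Temp - 3·CO2 - 3  [with Temp=14, CO2=-3]  = 48.
Change = 39 − 48 = -9.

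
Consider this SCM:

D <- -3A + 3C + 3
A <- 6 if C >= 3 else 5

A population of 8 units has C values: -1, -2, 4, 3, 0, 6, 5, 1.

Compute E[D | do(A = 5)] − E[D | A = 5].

7.5

do(A=5) breaks A's dependence on C. With A=5 fixed, D across the units is -15, -18, 0, -3, -12, 6, 3, -9, mean -6.
Conditioning on A=5 selects the 4 unit(s) with C ∈ {-1, -2, 0, 1}. Their D values: -15, -18, -12, -9. Mean = -13.5.
Difference = -6 − (-13.5) = 7.5.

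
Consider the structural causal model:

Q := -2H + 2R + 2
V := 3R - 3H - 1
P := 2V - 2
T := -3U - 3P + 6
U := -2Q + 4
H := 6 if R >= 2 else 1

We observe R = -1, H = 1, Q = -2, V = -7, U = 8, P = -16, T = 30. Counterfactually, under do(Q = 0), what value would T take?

42

The intervention breaks the incoming arrows to Q: Q := -2H + 2R + 2 no longer applies, and Q = 0.
H = 6 if R >= 2 else 1  [with R=-1]  = 1
V = 3R - 3H - 1  [with R=-1, H=1]  = -7
U = -2Q + 4  [with Q=0]  = 4
P = 2V - 2  [with V=-7]  = -16
T = -3U - 3P + 6  [with U=4, P=-16]  = 42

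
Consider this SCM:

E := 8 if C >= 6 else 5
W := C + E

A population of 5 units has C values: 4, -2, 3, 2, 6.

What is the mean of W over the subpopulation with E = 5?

6.75

E[W|E=5] averages over only the 4 units with E=5 (C = 4, -2, 3, 2): W = 9, 3, 8, 7, mean 6.75.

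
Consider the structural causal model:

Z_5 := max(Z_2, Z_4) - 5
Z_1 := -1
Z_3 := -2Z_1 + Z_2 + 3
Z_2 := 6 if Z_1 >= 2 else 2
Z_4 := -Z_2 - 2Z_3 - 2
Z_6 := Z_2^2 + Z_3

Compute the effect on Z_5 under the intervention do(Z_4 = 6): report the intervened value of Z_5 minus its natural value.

4

Intervening sets Z_4 = 6 and removes its equation (Z_4 := -Z_2 - 2Z_3 - 2).
Z_2 = 6 if Z_1 >= 2 else 2  [with Z_1=-1]  = 2
Z_5 = max(Z_2, Z_4) - 5  [with Z_2=2, Z_4=6]  = 1
Without intervention: Z_2 = 6 if Z_1 >= 2 else 2  [with Z_1=-1]  = 2; Z_3 = -2Z_1 + Z_2 + 3  [with Z_1=-1, Z_2=2]  = 7; Z_4 = -Z_2 - 2Z_3 - 2  [with Z_2=2, Z_3=7]  = -18; Z_5 = max(Z_2, Z_4) - 5  [with Z_2=2, Z_4=-18]  = -3.
Change = 1 − (-3) = 4.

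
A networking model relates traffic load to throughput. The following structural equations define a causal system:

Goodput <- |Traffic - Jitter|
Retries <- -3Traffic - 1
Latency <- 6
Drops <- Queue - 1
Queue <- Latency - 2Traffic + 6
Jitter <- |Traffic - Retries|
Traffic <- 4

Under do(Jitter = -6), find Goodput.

Intervening sets Jitter = -6 and removes its equation (Jitter <- |Traffic - Retries|).
Goodput = |Traffic - Jitter|  [with Traffic=4, Jitter=-6]  = 10

10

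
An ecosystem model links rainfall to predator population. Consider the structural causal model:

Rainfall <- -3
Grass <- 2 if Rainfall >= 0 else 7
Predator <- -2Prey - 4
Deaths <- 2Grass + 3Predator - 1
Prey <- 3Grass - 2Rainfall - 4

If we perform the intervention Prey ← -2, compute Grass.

Under do(Prey=-2), the mechanism Prey <- 3Grass - 2Rainfall - 4 is discarded; Prey is fixed at -2.
Since Grass is not a descendant of the intervened variable, it is unaffected.
Grass = 2 if Rainfall >= 0 else 7  [with Rainfall=-3]  = 7

7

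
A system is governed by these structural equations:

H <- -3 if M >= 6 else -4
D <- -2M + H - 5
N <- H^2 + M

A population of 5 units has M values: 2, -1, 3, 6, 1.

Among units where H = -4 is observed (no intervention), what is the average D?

E[D|H=-4] averages over only the 4 units with H=-4 (M = 2, -1, 3, 1): D = -13, -7, -15, -11, mean -11.5.

-11.5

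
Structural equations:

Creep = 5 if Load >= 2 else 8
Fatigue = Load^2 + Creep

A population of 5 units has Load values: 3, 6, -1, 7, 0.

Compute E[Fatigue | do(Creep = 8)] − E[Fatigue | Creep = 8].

18.5

The intervention sets Creep=8 in all 5 units regardless of Load. Recomputing Fatigue per unit gives 17, 44, 9, 57, 8; average 27.
Conditioning on Creep=8 selects the 2 unit(s) with Load ∈ {-1, 0}. Their Fatigue values: 9, 8. Mean = 8.5.
Difference = 27 − 8.5 = 18.5.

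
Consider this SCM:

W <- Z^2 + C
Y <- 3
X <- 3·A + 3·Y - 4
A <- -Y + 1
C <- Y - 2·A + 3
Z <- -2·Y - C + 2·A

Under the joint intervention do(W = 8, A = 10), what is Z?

28

Under do(W = 8, A = 10), each intervened variable's structural equation is replaced by its fixed value.
C = Y - 2·A + 3  [with Y=3, A=10]  = -14
Z = -2·Y - C + 2·A  [with Y=3, C=-14, A=10]  = 28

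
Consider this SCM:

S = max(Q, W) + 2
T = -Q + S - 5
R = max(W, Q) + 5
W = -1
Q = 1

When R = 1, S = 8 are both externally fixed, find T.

Setting R = 1, S = 8 by intervention discards those variables' equations.
T = -Q + S - 5  [with Q=1, S=8]  = 2

2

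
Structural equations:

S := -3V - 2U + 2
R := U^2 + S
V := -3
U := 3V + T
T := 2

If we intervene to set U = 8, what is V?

Under do(U=8), the mechanism U := 3V + T is discarded; U is fixed at 8.
V is not downstream of the intervention, so its value is determined by the original equations.

-3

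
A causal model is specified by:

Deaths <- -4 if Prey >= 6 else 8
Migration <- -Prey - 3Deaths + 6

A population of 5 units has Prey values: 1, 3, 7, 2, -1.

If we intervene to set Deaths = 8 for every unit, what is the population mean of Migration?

Under do(Deaths=8), Deaths's equation is replaced by Deaths=8 for every unit. Per-unit Migration: -19, -21, -25, -20, -17. Mean = -20.4.

-20.4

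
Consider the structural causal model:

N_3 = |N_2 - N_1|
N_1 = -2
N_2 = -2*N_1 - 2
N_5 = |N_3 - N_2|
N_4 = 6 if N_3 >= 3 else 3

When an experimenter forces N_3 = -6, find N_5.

8

do(N_3=-6) replaces the equation N_3 = |N_2 - N_1| with the constant N_3 = -6.
N_2 = -2*N_1 - 2  [with N_1=-2]  = 2
N_5 = |N_3 - N_2|  [with N_3=-6, N_2=2]  = 8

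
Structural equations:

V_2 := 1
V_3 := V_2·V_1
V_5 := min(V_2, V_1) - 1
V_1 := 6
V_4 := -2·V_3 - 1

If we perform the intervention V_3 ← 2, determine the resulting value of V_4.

-5

The intervention breaks the incoming arrows to V_3: V_3 := V_2·V_1 no longer applies, and V_3 = 2.
V_4 = -2·V_3 - 1  [with V_3=2]  = -5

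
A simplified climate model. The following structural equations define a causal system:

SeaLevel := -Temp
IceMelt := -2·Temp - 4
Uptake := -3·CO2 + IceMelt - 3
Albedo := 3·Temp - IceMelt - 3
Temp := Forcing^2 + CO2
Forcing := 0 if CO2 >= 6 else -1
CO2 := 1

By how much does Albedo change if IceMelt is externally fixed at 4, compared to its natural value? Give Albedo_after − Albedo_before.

Intervening sets IceMelt = 4 and removes its equation (IceMelt := -2·Temp - 4).
Forcing = 0 if CO2 >= 6 else -1  [with CO2=1]  = -1
Temp = Forcing^2 + CO2  [with Forcing=-1, CO2=1]  = 2
Albedo = 3·Temp - IceMelt - 3  [with Temp=2, IceMelt=4]  = -1
Without intervention: Forcing = 0 if CO2 >= 6 else -1  [with CO2=1]  = -1; Temp = Forcing^2 + CO2  [with Forcing=-1, CO2=1]  = 2; IceMelt = -2·Temp - 4  [with Temp=2]  = -8; Albedo = 3·Temp - IceMelt - 3  [with Temp=2, IceMelt=-8]  = 11.
Change = -1 − 11 = -12.

-12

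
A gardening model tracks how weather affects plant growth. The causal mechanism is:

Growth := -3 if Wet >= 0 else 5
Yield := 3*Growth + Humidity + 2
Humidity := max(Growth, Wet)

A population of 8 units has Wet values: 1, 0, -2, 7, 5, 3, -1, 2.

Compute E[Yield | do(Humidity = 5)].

Every unit gets Humidity=5 under the intervention. Yield values become -2, -2, 22, -2, -2, -2, 22, -2; E[Yield|do(Humidity=5)] = 4.

4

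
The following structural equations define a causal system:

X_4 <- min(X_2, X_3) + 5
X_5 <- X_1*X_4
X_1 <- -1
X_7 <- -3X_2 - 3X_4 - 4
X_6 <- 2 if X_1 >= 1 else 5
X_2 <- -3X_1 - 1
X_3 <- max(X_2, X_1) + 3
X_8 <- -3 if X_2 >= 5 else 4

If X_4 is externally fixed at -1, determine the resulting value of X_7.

-7

The intervention breaks the incoming arrows to X_4: X_4 <- min(X_2, X_3) + 5 no longer applies, and X_4 = -1.
X_2 = -3X_1 - 1  [with X_1=-1]  = 2
X_7 = -3X_2 - 3X_4 - 4  [with X_2=2, X_4=-1]  = -7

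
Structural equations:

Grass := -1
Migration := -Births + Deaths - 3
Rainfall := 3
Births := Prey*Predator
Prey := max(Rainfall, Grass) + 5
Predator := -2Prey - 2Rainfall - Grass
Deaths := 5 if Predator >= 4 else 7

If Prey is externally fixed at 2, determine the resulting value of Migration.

The intervention breaks the incoming arrows to Prey: Prey := max(Rainfall, Grass) + 5 no longer applies, and Prey = 2.
Predator = -2Prey - 2Rainfall - Grass  [with Prey=2, Rainfall=3, Grass=-1]  = -9
Births = Prey*Predator  [with Prey=2, Predator=-9]  = -18
Deaths = 5 if Predator >= 4 else 7  [with Predator=-9]  = 7
Migration = -Births + Deaths - 3  [with Births=-18, Deaths=7]  = 22

22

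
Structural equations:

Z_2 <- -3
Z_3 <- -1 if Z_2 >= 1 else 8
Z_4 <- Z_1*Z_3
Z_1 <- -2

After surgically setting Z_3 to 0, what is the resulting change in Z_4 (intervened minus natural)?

The intervention breaks the incoming arrows to Z_3: Z_3 <- -1 if Z_2 >= 1 else 8 no longer applies, and Z_3 = 0.
Z_4 = Z_1*Z_3  [with Z_1=-2, Z_3=0]  = 0
Without intervention: Z_3 = -1 if Z_2 >= 1 else 8  [with Z_2=-3]  = 8; Z_4 = Z_1*Z_3  [with Z_1=-2, Z_3=8]  = -16.
Change = 0 − (-16) = 16.

16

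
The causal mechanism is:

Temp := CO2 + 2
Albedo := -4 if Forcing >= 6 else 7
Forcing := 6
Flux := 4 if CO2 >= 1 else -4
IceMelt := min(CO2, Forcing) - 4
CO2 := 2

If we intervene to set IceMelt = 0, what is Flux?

Under do(IceMelt=0), the mechanism IceMelt := min(CO2, Forcing) - 4 is discarded; IceMelt is fixed at 0.
Since Flux is not a descendant of the intervened variable, it is unaffected.
Flux = 4 if CO2 >= 1 else -4  [with CO2=2]  = 4

4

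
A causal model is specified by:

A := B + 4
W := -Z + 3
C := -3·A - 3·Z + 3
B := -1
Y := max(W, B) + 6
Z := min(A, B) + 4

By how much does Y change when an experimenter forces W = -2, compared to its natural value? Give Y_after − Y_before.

The intervention breaks the incoming arrows to W: W := -Z + 3 no longer applies, and W = -2.
Y = max(W, B) + 6  [with W=-2, B=-1]  = 5
Without intervention: A = B + 4  [with B=-1]  = 3; Z = min(A, B) + 4  [with A=3, B=-1]  = 3; W = -Z + 3  [with Z=3]  = 0; Y = max(W, B) + 6  [with W=0, B=-1]  = 6.
Change = 5 − 6 = -1.

-1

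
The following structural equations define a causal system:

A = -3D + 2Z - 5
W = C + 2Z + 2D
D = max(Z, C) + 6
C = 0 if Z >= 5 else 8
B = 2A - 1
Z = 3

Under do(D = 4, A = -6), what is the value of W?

The joint intervention fixes D = 4, A = -6, removing each variable's own equation.
C = 0 if Z >= 5 else 8  [with Z=3]  = 8
W = C + 2Z + 2D  [with C=8, Z=3, D=4]  = 22

22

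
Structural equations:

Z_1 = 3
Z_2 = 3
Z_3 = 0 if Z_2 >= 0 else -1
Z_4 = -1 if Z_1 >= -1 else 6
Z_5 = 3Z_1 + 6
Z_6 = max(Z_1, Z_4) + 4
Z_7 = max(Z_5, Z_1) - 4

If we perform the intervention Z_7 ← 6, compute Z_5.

15

The intervention breaks the incoming arrows to Z_7: Z_7 = max(Z_5, Z_1) - 4 no longer applies, and Z_7 = 6.
Z_5 is not downstream of the intervention, so its value is determined by the original equations.
Z_5 = 3Z_1 + 6  [with Z_1=3]  = 15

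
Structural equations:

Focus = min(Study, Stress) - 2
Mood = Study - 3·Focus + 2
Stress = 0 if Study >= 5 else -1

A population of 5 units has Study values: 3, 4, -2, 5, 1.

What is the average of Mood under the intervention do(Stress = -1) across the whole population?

13.8

Every unit gets Stress=-1 under the intervention. Mood values become 14, 15, 12, 16, 12; E[Mood|do(Stress=-1)] = 13.8.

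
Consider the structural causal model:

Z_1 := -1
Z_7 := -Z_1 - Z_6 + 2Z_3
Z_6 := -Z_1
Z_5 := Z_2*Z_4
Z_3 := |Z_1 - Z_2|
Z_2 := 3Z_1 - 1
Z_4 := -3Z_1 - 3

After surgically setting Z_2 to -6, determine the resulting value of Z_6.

1

Under do(Z_2=-6), the mechanism Z_2 := 3Z_1 - 1 is discarded; Z_2 is fixed at -6.
No directed path runs from Z_2 to Z_6, so Z_6 keeps its natural value.
Z_6 = -Z_1  [with Z_1=-1]  = 1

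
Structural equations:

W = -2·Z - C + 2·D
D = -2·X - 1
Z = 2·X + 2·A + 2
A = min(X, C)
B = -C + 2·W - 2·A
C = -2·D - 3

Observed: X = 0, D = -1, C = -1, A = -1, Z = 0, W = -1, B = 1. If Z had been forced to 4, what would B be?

-15

Under do(Z=4), the mechanism Z = 2·X + 2·A + 2 is discarded; Z is fixed at 4.
D = -2·X - 1  [with X=0]  = -1
C = -2·D - 3  [with D=-1]  = -1
A = min(X, C)  [with X=0, C=-1]  = -1
W = -2·Z - C + 2·D  [with Z=4, C=-1, D=-1]  = -9
B = -C + 2·W - 2·A  [with C=-1, W=-9, A=-1]  = -15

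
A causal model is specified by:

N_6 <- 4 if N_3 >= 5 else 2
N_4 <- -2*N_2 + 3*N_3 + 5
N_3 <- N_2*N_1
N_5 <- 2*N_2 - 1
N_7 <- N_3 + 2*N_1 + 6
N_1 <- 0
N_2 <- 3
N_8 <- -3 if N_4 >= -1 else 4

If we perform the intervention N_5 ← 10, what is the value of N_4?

-1

The intervention breaks the incoming arrows to N_5: N_5 <- 2*N_2 - 1 no longer applies, and N_5 = 10.
Since N_4 is not a descendant of the intervened variable, it is unaffected.
N_3 = N_2*N_1  [with N_2=3, N_1=0]  = 0
N_4 = -2*N_2 + 3*N_3 + 5  [with N_2=3, N_3=0]  = -1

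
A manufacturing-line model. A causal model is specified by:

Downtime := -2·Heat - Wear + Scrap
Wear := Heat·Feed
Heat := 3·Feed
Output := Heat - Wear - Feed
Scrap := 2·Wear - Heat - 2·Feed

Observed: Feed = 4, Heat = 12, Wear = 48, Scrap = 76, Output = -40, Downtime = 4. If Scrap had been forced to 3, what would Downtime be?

-69

Under do(Scrap=3), the mechanism Scrap := 2·Wear - Heat - 2·Feed is discarded; Scrap is fixed at 3.
Heat = 3·Feed  [with Feed=4]  = 12
Wear = Heat·Feed  [with Heat=12, Feed=4]  = 48
Downtime = -2·Heat - Wear + Scrap  [with Heat=12, Wear=48, Scrap=3]  = -69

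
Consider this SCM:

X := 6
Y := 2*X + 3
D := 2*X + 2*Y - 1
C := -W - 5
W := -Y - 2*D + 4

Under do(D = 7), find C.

do(D=7) replaces the equation D := 2*X + 2*Y - 1 with the constant D = 7.
Y = 2*X + 3  [with X=6]  = 15
W = -Y - 2*D + 4  [with Y=15, D=7]  = -25
C = -W - 5  [with W=-25]  = 20

20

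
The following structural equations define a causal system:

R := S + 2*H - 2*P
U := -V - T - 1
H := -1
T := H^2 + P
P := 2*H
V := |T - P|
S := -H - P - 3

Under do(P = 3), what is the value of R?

-13

Under do(P=3), the mechanism P := 2*H is discarded; P is fixed at 3.
S = -H - P - 3  [with H=-1, P=3]  = -5
R = S + 2*H - 2*P  [with S=-5, H=-1, P=3]  = -13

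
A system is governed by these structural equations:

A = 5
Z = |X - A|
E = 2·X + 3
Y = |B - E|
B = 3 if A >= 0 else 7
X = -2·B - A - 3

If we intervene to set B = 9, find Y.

do(B=9) replaces the equation B = 3 if A >= 0 else 7 with the constant B = 9.
X = -2·B - A - 3  [with B=9, A=5]  = -26
E = 2·X + 3  [with X=-26]  = -49
Y = |B - E|  [with B=9, E=-49]  = 58

58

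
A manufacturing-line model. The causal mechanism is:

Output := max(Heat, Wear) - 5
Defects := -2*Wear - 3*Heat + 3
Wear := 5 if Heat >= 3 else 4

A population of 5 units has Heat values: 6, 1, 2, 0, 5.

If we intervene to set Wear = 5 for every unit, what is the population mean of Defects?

-15.4

The intervention sets Wear=5 in all 5 units regardless of Heat. Recomputing Defects per unit gives -25, -10, -13, -7, -22; average -15.4.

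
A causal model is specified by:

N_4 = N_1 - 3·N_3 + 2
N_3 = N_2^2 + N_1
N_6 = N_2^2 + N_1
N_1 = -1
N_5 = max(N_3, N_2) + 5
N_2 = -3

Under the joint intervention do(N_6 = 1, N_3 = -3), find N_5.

2

Under do(N_6 = 1, N_3 = -3), each intervened variable's structural equation is replaced by its fixed value.
N_5 = max(N_3, N_2) + 5  [with N_3=-3, N_2=-3]  = 2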